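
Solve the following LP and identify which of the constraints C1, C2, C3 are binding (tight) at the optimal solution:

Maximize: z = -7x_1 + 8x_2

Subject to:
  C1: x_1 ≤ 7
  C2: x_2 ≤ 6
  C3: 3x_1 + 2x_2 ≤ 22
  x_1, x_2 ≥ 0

At x_1 = 0, x_2 = 6, compute slack b - a·x for each constraint:
  C1: 7 − 0 = 7  (slack)
  C2: 6 − 6 = 0  (binding)
  C3: 22 − 12 = 10  (slack)

Optimal: x_1 = 0, x_2 = 6
Binding: C2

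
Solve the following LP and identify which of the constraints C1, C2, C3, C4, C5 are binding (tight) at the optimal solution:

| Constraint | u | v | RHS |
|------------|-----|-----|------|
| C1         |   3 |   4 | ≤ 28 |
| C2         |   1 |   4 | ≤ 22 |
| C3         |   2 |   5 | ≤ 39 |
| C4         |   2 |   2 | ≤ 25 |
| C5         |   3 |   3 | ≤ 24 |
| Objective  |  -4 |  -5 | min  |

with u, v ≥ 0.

At u = 4, v = 4, compute slack b - a·x for each constraint:
  C1: 28 − 28 = 0  (binding)
  C2: 22 − 20 = 2  (slack)
  C3: 39 − 28 = 11  (slack)
  C4: 25 − 16 = 9  (slack)
  C5: 24 − 24 = 0  (binding)

Optimal: u = 4, v = 4
Binding: C1, C5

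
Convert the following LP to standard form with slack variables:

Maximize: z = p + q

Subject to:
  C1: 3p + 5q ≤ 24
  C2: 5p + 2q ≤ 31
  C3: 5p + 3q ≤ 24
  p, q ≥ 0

max z = p + q

s.t.
  3p + 5q + s1 = 24
  5p + 2q + s2 = 31
  5p + 3q + s3 = 24
  p, q, s1, s2, s3 ≥ 0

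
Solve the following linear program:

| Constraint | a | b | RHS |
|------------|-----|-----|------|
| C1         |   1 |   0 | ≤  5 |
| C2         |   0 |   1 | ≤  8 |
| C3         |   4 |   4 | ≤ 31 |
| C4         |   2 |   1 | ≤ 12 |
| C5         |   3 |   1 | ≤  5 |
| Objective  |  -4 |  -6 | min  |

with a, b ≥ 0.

Evaluate the objective at each vertex of the feasible region:
  z(0, 0) = 0
  z(1.667, 0) = -6.667
  z(0, 5) = -30  ←
The minimum is at a = 0, b = 5.

a = 0, b = 5, z = -30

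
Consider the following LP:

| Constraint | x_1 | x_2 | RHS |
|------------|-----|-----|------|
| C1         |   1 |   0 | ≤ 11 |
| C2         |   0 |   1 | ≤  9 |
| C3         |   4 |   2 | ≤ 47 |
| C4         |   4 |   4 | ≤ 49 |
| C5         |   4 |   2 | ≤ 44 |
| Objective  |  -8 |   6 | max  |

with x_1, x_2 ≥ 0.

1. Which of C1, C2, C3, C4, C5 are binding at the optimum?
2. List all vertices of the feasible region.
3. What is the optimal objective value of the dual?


1. C2
2. (0, 0), (11, 0), (9.75, 2.5), (3.25, 9), (0, 9)
3. 54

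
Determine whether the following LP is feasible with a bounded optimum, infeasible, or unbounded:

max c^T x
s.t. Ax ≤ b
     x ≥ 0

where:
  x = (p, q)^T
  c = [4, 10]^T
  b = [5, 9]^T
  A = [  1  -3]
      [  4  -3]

Unbounded (objective can increase without bound)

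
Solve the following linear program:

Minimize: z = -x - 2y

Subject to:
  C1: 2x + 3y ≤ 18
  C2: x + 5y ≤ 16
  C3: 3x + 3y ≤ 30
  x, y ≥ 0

Evaluate the objective at each vertex of the feasible region:
  z(0, 0) = 0
  z(9, 0) = -9
  z(6, 2) = -10  ←
  z(0, 3.2) = -6.4
The minimum is at x = 6, y = 2.

x = 6, y = 2, z = -10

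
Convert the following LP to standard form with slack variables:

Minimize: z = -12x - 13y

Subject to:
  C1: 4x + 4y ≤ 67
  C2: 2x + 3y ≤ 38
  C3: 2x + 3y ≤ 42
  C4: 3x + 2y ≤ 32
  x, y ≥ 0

min z = -12x - 13y

s.t.
  4x + 4y + s1 = 67
  2x + 3y + s2 = 38
  2x + 3y + s3 = 42
  3x + 2y + s4 = 32
  x, y, s1, s2, s3, s4 ≥ 0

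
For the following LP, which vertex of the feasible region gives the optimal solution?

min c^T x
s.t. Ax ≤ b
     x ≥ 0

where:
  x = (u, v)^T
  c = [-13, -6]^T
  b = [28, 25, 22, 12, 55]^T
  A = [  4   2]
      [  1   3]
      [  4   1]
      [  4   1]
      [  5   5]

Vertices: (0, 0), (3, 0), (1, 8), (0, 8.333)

Evaluate the objective at each vertex of the feasible region:
  z(0, 0) = 0
  z(3, 0) = -39
  z(1, 8) = -61  ←
  z(0, 8.333) = -50
The minimum is at u = 1, v = 8.

(1, 8)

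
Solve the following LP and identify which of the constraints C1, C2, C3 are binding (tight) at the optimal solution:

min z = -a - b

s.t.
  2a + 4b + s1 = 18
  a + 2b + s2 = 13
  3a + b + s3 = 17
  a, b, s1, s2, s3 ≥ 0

At a = 5, b = 2, compute slack b - a·x for each constraint:
  C1: 18 − 18 = 0  (binding)
  C2: 13 − 9 = 4  (slack)
  C3: 17 − 17 = 0  (binding)

Optimal: a = 5, b = 2
Binding: C1, C3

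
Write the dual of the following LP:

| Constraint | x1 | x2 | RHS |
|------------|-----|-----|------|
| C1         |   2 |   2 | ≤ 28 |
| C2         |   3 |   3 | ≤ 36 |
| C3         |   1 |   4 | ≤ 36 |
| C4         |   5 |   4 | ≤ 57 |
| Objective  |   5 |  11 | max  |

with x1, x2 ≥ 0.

Primal max cᵀx s.t. Ax ≤ b, x ≥ 0  →  Dual min bᵀy s.t. Aᵀy ≥ c, y ≥ 0.

Minimize: z = 28y1 + 36y2 + 36y3 + 57y4

Subject to:
  2y1 + 3y2 + y3 + 5y4 ≥ 5
  2y1 + 3y2 + 4y3 + 4y4 ≥ 11
  y1, y2, y3, y4 ≥ 0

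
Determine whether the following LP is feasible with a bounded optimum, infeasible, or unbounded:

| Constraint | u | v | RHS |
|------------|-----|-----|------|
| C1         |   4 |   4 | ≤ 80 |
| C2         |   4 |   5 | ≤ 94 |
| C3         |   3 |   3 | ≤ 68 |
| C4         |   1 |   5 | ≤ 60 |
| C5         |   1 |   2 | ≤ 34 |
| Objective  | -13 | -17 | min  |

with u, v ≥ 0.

Feasible with a bounded optimal solution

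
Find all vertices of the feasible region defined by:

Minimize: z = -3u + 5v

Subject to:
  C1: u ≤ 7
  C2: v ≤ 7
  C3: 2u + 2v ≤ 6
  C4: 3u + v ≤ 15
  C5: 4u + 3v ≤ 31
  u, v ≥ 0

(0, 0), (3, 0), (0, 3)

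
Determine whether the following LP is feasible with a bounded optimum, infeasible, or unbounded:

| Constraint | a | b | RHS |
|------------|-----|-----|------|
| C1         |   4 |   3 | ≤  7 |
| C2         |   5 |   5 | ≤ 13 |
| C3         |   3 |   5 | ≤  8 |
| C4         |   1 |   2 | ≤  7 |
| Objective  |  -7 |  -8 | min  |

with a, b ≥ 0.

Feasible with a bounded optimal solution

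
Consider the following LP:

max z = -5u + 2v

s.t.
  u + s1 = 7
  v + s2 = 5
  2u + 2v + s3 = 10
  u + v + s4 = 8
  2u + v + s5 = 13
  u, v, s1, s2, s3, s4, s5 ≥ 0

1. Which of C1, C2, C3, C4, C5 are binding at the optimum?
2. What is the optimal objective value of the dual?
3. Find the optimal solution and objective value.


1. C2, C3
2. 10
3. u = 0, v = 5, z = 10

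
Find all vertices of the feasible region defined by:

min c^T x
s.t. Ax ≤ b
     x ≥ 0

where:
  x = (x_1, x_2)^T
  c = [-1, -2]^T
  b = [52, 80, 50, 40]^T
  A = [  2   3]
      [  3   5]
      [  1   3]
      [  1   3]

(0, 0), (26, 0), (20, 4), (10, 10), (0, 13.33)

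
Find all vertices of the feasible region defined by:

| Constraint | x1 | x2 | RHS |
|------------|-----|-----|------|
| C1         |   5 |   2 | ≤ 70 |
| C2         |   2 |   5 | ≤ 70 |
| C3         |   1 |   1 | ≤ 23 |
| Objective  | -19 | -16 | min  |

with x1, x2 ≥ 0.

(0, 0), (14, 0), (10, 10), (0, 14)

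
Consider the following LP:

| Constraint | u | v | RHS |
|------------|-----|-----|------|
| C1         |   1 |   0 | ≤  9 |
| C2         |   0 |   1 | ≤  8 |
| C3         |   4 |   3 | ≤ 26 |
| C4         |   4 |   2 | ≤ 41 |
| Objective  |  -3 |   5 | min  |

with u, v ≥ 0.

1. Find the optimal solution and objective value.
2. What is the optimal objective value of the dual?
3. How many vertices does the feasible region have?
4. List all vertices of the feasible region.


1. u = 6.5, v = 0, z = -19.5
2. -19.5
3. 4
4. (0, 0), (6.5, 0), (0.5, 8), (0, 8)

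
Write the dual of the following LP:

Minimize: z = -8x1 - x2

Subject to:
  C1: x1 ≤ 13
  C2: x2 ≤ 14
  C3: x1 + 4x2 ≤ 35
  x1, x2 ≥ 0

Primal min cᵀx s.t. Ax ≤ b, x ≥ 0  →  Dual max −bᵀy s.t. Aᵀy ≥ −c, y ≥ 0.

Maximize: z = -13y1 - 14y2 - 35y3

Subject to:
  y1 + y3 ≥ 8
  y2 + 4y3 ≥ 1
  y1, y2, y3 ≥ 0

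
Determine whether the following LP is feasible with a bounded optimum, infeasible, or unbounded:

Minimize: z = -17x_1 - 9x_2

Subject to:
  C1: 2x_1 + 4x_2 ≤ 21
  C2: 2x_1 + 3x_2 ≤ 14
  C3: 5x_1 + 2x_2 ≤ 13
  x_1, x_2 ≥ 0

Feasible with a bounded optimal solution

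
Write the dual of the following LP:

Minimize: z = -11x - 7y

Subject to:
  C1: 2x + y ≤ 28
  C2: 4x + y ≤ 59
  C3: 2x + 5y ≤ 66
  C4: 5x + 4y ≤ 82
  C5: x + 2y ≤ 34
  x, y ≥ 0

Primal min cᵀx s.t. Ax ≤ b, x ≥ 0  →  Dual max −bᵀy s.t. Aᵀy ≥ −c, y ≥ 0.

Maximize: z = -28y1 - 59y2 - 66y3 - 82y4 - 34y5

Subject to:
  2y1 + 4y2 + 2y3 + 5y4 + y5 ≥ 11
  y1 + y2 + 5y3 + 4y4 + 2y5 ≥ 7
  y1, y2, y3, y4, y5 ≥ 0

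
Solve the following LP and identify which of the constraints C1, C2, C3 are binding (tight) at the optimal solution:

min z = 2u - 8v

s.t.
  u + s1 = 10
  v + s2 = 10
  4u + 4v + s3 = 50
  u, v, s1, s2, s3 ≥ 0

At u = 0, v = 10, compute slack b - a·x for each constraint:
  C1: 10 − 0 = 10  (slack)
  C2: 10 − 10 = 0  (binding)
  C3: 50 − 40 = 10  (slack)

Optimal: u = 0, v = 10
Binding: C2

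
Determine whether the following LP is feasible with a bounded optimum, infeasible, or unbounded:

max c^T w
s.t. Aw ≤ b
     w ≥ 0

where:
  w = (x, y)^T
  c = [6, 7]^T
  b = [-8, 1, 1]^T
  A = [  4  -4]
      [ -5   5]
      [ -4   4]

Infeasible (no feasible solution exists)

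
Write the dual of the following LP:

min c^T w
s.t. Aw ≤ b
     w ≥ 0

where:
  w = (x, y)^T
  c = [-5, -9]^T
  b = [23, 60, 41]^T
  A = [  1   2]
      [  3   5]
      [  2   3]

Primal min cᵀx s.t. Ax ≤ b, x ≥ 0  →  Dual max −bᵀy s.t. Aᵀy ≥ −c, y ≥ 0.

Maximize: z = -23y1 - 60y2 - 41y3

Subject to:
  y1 + 3y2 + 2y3 ≥ 5
  2y1 + 5y2 + 3y3 ≥ 9
  y1, y2, y3 ≥ 0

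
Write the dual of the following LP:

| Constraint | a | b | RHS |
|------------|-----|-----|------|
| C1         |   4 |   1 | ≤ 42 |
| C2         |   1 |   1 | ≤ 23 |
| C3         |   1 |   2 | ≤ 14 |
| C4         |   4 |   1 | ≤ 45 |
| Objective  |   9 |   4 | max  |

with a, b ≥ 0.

Primal max cᵀx s.t. Ax ≤ b, x ≥ 0  →  Dual min bᵀy s.t. Aᵀy ≥ c, y ≥ 0.

Minimize: z = 42y1 + 23y2 + 14y3 + 45y4

Subject to:
  4y1 + y2 + y3 + 4y4 ≥ 9
  y1 + y2 + 2y3 + y4 ≥ 4
  y1, y2, y3, y4 ≥ 0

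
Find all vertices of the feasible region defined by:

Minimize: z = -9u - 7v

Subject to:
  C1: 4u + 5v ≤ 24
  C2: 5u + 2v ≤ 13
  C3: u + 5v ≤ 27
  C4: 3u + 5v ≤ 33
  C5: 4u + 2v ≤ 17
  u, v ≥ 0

(0, 0), (2.6, 0), (1, 4), (0, 4.8)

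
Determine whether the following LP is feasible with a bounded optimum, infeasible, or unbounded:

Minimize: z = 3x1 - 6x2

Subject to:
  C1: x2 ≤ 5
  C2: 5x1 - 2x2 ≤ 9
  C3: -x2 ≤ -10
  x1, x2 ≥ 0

Infeasible (no feasible solution exists)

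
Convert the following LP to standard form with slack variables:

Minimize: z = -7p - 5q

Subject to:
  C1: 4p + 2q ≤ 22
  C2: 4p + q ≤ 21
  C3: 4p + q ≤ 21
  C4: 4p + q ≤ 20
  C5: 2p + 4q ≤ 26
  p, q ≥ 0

min z = -7p - 5q

s.t.
  4p + 2q + s1 = 22
  4p + q + s2 = 21
  4p + q + s3 = 21
  4p + q + s4 = 20
  2p + 4q + s5 = 26
  p, q, s1, s2, s3, s4, s5 ≥ 0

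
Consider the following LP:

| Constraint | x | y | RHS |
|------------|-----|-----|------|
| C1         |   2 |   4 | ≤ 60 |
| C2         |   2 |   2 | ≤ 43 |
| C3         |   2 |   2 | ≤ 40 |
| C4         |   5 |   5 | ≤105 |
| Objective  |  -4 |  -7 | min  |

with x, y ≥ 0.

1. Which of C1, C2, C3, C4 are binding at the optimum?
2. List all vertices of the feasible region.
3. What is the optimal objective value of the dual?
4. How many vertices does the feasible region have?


1. C1, C3
2. (0, 0), (20, 0), (10, 10), (0, 15)
3. -110
4. 4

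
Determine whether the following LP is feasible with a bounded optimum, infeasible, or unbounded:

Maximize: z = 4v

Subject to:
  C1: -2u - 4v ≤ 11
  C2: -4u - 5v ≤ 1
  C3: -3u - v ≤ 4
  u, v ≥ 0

Unbounded (objective can increase without bound)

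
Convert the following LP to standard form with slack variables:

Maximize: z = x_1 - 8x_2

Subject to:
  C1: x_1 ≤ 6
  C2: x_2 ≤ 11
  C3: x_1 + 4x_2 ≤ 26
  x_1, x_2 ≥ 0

max z = x_1 - 8x_2

s.t.
  x_1 + s1 = 6
  x_2 + s2 = 11
  x_1 + 4x_2 + s3 = 26
  x_1, x_2, s1, s2, s3 ≥ 0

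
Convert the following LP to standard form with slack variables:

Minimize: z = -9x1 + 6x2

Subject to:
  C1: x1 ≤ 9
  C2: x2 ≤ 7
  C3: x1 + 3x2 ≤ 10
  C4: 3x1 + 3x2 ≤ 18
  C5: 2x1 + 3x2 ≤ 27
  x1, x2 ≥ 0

min z = -9x1 + 6x2

s.t.
  x1 + s1 = 9
  x2 + s2 = 7
  x1 + 3x2 + s3 = 10
  3x1 + 3x2 + s4 = 18
  2x1 + 3x2 + s5 = 27
  x1, x2, s1, s2, s3, s4, s5 ≥ 0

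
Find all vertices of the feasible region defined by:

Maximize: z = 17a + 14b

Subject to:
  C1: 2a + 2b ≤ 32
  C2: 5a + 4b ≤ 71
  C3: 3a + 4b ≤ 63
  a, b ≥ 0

(0, 0), (14.2, 0), (7, 9), (1, 15), (0, 15.75)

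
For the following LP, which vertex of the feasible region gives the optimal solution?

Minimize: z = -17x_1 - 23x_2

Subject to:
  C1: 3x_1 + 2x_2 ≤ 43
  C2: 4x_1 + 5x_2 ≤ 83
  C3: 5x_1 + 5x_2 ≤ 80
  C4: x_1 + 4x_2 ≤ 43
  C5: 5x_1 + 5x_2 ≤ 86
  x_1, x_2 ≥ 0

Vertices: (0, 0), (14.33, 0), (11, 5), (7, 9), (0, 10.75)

Evaluate the objective at each vertex of the feasible region:
  z(0, 0) = 0
  z(14.33, 0) = -243.7
  z(11, 5) = -302
  z(7, 9) = -326  ←
  z(0, 10.75) = -247.2
The minimum is at x_1 = 7, x_2 = 9.

(7, 9)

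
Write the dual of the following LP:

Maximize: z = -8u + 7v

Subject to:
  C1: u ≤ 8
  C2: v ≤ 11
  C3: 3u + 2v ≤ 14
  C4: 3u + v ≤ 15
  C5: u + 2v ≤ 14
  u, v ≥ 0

Primal max cᵀx s.t. Ax ≤ b, x ≥ 0  →  Dual min bᵀy s.t. Aᵀy ≥ c, y ≥ 0.

Minimize: z = 8y1 + 11y2 + 14y3 + 15y4 + 14y5

Subject to:
  y1 + 3y3 + 3y4 + y5 ≥ -8
  y2 + 2y3 + y4 + 2y5 ≥ 7
  y1, y2, y3, y4, y5 ≥ 0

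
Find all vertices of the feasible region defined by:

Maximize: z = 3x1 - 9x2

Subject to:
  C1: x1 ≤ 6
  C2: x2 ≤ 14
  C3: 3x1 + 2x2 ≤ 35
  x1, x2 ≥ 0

(0, 0), (6, 0), (6, 8.5), (2.333, 14), (0, 14)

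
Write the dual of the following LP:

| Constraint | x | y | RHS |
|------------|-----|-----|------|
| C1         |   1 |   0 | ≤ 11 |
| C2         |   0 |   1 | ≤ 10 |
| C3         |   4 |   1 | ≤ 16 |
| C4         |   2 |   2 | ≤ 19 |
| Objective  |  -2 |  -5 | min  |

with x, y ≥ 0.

Primal min cᵀx s.t. Ax ≤ b, x ≥ 0  →  Dual max −bᵀy s.t. Aᵀy ≥ −c, y ≥ 0.

Maximize: z = -11y1 - 10y2 - 16y3 - 19y4

Subject to:
  y1 + 4y3 + 2y4 ≥ 2
  y2 + y3 + 2y4 ≥ 5
  y1, y2, y3, y4 ≥ 0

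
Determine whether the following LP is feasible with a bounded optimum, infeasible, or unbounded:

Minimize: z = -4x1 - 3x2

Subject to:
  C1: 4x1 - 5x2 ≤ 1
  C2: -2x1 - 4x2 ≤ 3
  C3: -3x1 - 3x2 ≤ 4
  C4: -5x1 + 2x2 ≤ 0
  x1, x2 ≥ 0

Unbounded (objective can decrease without bound)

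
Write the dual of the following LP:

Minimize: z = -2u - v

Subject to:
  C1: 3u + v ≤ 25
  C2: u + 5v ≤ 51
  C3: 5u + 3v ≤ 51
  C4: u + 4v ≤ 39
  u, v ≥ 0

Primal min cᵀx s.t. Ax ≤ b, x ≥ 0  →  Dual max −bᵀy s.t. Aᵀy ≥ −c, y ≥ 0.

Maximize: z = -25y1 - 51y2 - 51y3 - 39y4

Subject to:
  3y1 + y2 + 5y3 + y4 ≥ 2
  y1 + 5y2 + 3y3 + 4y4 ≥ 1
  y1, y2, y3, y4 ≥ 0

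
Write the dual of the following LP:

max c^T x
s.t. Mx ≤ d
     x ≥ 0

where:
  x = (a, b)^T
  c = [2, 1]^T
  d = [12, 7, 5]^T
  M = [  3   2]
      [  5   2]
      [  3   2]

Primal max cᵀx s.t. Ax ≤ b, x ≥ 0  →  Dual min bᵀy s.t. Aᵀy ≥ c, y ≥ 0.

Minimize: z = 12y1 + 7y2 + 5y3

Subject to:
  3y1 + 5y2 + 3y3 ≥ 2
  2y1 + 2y2 + 2y3 ≥ 1
  y1, y2, y3 ≥ 0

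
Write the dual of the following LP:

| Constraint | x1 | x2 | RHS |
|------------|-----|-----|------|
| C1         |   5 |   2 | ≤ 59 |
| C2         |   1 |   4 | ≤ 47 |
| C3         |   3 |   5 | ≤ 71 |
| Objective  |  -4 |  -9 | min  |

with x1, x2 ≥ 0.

Primal min cᵀx s.t. Ax ≤ b, x ≥ 0  →  Dual max −bᵀy s.t. Aᵀy ≥ −c, y ≥ 0.

Maximize: z = -59y1 - 47y2 - 71y3

Subject to:
  5y1 + y2 + 3y3 ≥ 4
  2y1 + 4y2 + 5y3 ≥ 9
  y1, y2, y3 ≥ 0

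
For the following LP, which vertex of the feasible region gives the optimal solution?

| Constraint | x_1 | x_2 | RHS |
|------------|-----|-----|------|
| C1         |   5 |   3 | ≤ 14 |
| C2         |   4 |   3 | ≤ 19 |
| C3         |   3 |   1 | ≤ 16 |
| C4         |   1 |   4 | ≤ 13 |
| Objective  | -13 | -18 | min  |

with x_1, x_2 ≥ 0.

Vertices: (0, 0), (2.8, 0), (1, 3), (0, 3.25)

Evaluate the objective at each vertex of the feasible region:
  z(0, 0) = 0
  z(2.8, 0) = -36.4
  z(1, 3) = -67  ←
  z(0, 3.25) = -58.5
The minimum is at x_1 = 1, x_2 = 3.

(1, 3)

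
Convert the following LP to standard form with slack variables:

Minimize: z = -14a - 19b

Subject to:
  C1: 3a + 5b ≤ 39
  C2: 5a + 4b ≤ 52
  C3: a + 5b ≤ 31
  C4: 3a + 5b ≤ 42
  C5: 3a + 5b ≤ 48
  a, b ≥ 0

min z = -14a - 19b

s.t.
  3a + 5b + s1 = 39
  5a + 4b + s2 = 52
  a + 5b + s3 = 31
  3a + 5b + s4 = 42
  3a + 5b + s5 = 48
  a, b, s1, s2, s3, s4, s5 ≥ 0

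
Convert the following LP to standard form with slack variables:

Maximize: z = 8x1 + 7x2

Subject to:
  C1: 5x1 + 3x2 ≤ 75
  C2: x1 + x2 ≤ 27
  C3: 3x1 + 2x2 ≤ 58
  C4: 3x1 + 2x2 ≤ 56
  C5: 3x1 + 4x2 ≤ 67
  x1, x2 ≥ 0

max z = 8x1 + 7x2

s.t.
  5x1 + 3x2 + s1 = 75
  x1 + x2 + s2 = 27
  3x1 + 2x2 + s3 = 58
  3x1 + 2x2 + s4 = 56
  3x1 + 4x2 + s5 = 67
  x1, x2, s1, s2, s3, s4, s5 ≥ 0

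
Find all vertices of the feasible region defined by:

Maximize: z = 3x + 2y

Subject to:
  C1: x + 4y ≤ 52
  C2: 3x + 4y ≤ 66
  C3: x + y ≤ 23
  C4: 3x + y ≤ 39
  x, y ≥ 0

(0, 0), (13, 0), (10, 9), (7, 11.25), (0, 13)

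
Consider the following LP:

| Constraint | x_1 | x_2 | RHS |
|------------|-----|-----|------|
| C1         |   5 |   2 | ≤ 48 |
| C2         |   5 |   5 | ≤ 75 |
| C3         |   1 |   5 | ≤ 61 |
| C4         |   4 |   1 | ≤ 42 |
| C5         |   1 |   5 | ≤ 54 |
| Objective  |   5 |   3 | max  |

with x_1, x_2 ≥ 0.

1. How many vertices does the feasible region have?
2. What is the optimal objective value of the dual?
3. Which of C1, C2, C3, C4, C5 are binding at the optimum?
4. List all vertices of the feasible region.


1. 5
2. 57
3. C1, C2
4. (0, 0), (9.6, 0), (6, 9), (5.25, 9.75), (0, 10.8)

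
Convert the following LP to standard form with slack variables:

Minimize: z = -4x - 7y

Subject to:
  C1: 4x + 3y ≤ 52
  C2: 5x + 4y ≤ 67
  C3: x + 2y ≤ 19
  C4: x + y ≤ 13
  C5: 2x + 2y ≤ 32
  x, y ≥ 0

min z = -4x - 7y

s.t.
  4x + 3y + s1 = 52
  5x + 4y + s2 = 67
  x + 2y + s3 = 19
  x + y + s4 = 13
  2x + 2y + s5 = 32
  x, y, s1, s2, s3, s4, s5 ≥ 0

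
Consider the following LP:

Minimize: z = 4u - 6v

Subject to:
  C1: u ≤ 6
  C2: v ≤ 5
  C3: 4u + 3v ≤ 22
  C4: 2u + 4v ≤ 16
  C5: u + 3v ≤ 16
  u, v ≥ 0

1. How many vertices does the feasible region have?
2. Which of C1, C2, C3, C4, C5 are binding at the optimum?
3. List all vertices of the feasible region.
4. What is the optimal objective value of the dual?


1. 4
2. C4
3. (0, 0), (5.5, 0), (4, 2), (0, 4)
4. -24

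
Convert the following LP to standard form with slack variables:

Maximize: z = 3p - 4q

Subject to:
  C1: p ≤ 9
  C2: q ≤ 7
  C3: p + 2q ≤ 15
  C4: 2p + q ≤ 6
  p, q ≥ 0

max z = 3p - 4q

s.t.
  p + s1 = 9
  q + s2 = 7
  p + 2q + s3 = 15
  2p + q + s4 = 6
  p, q, s1, s2, s3, s4 ≥ 0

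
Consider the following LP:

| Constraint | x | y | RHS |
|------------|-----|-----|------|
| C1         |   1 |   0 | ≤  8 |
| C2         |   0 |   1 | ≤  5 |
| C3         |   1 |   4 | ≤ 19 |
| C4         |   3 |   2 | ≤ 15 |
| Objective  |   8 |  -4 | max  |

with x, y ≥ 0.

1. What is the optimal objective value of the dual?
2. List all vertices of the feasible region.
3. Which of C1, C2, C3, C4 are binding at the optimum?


1. 40
2. (0, 0), (5, 0), (2.2, 4.2), (0, 4.75)
3. C4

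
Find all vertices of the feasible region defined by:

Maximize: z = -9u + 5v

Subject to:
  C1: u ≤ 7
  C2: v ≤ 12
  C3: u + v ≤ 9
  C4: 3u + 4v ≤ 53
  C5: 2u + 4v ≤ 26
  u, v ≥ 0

(0, 0), (7, 0), (7, 2), (5, 4), (0, 6.5)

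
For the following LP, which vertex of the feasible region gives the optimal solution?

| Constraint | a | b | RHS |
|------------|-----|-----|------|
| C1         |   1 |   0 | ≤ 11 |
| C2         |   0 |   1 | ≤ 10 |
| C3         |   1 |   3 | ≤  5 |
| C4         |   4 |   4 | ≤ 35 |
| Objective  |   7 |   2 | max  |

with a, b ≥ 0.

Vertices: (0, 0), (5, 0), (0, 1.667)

Evaluate the objective at each vertex of the feasible region:
  z(0, 0) = 0
  z(5, 0) = 35  ←
  z(0, 1.667) = 3.333
The maximum is at a = 5, b = 0.

(5, 0)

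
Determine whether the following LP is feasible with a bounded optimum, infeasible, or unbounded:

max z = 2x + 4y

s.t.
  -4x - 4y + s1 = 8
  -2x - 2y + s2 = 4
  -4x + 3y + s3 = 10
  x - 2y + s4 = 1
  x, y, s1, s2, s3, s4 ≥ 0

Unbounded (objective can increase without bound)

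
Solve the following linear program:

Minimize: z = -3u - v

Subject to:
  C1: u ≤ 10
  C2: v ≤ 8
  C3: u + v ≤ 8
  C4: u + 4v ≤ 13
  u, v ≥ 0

Evaluate the objective at each vertex of the feasible region:
  z(0, 0) = 0
  z(8, 0) = -24  ←
  z(6.333, 1.667) = -20.67
  z(0, 3.25) = -3.25
The minimum is at u = 8, v = 0.

u = 8, v = 0, z = -24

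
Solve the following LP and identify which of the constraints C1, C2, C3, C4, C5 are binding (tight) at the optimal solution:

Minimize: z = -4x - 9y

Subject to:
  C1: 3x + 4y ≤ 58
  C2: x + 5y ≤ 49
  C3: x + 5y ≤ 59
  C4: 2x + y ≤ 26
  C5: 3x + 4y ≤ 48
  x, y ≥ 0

At x = 4, y = 9, compute slack b - a·x for each constraint:
  C1: 58 − 48 = 10  (slack)
  C2: 49 − 49 = 0  (binding)
  C3: 59 − 49 = 10  (slack)
  C4: 26 − 17 = 9  (slack)
  C5: 48 − 48 = 0  (binding)

Optimal: x = 4, y = 9
Binding: C2, C5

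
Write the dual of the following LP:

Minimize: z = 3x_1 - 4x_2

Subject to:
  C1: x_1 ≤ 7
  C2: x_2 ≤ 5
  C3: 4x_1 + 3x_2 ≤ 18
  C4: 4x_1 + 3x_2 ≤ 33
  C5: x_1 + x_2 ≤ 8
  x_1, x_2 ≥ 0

Primal min cᵀx s.t. Ax ≤ b, x ≥ 0  →  Dual max −bᵀy s.t. Aᵀy ≥ −c, y ≥ 0.

Maximize: z = -7y1 - 5y2 - 18y3 - 33y4 - 8y5

Subject to:
  y1 + 4y3 + 4y4 + y5 ≥ -3
  y2 + 3y3 + 3y4 + y5 ≥ 4
  y1, y2, y3, y4, y5 ≥ 0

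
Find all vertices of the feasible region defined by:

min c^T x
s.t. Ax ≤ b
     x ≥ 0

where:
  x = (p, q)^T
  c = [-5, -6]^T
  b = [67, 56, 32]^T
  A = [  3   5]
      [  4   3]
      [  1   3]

(0, 0), (14, 0), (8, 8), (0, 10.67)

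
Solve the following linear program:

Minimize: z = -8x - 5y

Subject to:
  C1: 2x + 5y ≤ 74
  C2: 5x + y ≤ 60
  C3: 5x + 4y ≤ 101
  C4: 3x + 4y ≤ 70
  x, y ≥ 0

Evaluate the objective at each vertex of the feasible region:
  z(0, 0) = 0
  z(12, 0) = -96
  z(10, 10) = -130  ←
  z(7.714, 11.71) = -120.3
  z(0, 14.8) = -74
The minimum is at x = 10, y = 10.

x = 10, y = 10, z = -130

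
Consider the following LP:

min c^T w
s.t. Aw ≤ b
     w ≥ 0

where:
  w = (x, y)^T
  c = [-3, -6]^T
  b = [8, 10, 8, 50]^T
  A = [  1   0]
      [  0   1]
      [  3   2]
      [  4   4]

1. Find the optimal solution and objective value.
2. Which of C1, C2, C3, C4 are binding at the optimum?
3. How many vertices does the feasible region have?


1. x = 0, y = 4, z = -24
2. C3
3. 3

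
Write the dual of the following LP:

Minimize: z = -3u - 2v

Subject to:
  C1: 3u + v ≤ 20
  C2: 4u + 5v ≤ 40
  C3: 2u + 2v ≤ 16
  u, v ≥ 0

Primal min cᵀx s.t. Ax ≤ b, x ≥ 0  →  Dual max −bᵀy s.t. Aᵀy ≥ −c, y ≥ 0.

Maximize: z = -20y1 - 40y2 - 16y3

Subject to:
  3y1 + 4y2 + 2y3 ≥ 3
  y1 + 5y2 + 2y3 ≥ 2
  y1, y2, y3 ≥ 0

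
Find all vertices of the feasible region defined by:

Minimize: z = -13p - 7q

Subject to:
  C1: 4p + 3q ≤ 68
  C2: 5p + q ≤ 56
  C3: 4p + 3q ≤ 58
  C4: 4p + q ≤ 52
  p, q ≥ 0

(0, 0), (11.2, 0), (10, 6), (0, 19.33)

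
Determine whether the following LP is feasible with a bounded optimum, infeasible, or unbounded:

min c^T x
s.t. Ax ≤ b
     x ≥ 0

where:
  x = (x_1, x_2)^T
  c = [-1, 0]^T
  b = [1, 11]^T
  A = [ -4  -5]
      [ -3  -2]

Unbounded (objective can decrease without bound)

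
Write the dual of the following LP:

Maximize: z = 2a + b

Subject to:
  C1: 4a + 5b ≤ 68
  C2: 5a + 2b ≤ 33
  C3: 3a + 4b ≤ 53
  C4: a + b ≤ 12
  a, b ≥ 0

Primal max cᵀx s.t. Ax ≤ b, x ≥ 0  →  Dual min bᵀy s.t. Aᵀy ≥ c, y ≥ 0.

Minimize: z = 68y1 + 33y2 + 53y3 + 12y4

Subject to:
  4y1 + 5y2 + 3y3 + y4 ≥ 2
  5y1 + 2y2 + 4y3 + y4 ≥ 1
  y1, y2, y3, y4 ≥ 0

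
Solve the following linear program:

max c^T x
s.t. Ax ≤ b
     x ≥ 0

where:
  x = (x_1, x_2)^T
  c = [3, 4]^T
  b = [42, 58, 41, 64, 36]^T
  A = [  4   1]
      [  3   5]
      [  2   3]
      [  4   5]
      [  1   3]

Evaluate the objective at each vertex of the feasible region:
  z(0, 0) = 0
  z(10.5, 0) = 31.5
  z(9.125, 5.5) = 49.38
  z(6, 8) = 50  ←
  z(0, 11.6) = 46.4
The maximum is at x_1 = 6, x_2 = 8.

x_1 = 6, x_2 = 8, z = 50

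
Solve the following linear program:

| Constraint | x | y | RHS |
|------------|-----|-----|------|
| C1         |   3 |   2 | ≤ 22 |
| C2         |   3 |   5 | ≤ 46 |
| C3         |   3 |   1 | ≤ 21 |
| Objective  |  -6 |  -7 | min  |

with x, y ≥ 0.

Evaluate the objective at each vertex of the feasible region:
  z(0, 0) = 0
  z(7, 0) = -42
  z(6.667, 1) = -47
  z(2, 8) = -68  ←
  z(0, 9.2) = -64.4
The minimum is at x = 2, y = 8.

x = 2, y = 8, z = -68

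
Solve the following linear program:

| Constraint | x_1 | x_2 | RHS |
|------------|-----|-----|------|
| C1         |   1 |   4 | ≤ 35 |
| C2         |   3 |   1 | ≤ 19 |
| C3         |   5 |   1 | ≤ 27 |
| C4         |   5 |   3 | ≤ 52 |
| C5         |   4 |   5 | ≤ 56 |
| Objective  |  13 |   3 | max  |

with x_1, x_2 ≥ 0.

Evaluate the objective at each vertex of the feasible region:
  z(0, 0) = 0
  z(5.4, 0) = 70.2
  z(4, 7) = 73  ←
  z(3.727, 7.818) = 71.91
  z(0, 8.75) = 26.25
The maximum is at x_1 = 4, x_2 = 7.

x_1 = 4, x_2 = 7, z = 73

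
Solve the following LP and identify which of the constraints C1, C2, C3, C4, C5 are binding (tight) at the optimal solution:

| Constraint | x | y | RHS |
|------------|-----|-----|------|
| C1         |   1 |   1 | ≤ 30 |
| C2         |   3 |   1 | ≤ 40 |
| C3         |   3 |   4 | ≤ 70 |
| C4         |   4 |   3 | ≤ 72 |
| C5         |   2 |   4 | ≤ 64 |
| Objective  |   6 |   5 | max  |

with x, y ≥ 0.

At x = 10, y = 10, compute slack b - a·x for each constraint:
  C1: 30 − 20 = 10  (slack)
  C2: 40 − 40 = 0  (binding)
  C3: 70 − 70 = 0  (binding)
  C4: 72 − 70 = 2  (slack)
  C5: 64 − 60 = 4  (slack)

Optimal: x = 10, y = 10
Binding: C2, C3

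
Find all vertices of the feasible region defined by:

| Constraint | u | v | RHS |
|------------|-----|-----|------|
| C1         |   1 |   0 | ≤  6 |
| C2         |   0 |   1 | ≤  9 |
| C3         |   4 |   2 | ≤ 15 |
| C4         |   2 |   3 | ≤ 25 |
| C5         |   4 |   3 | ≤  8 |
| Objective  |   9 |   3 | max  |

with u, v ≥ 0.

(0, 0), (2, 0), (0, 2.667)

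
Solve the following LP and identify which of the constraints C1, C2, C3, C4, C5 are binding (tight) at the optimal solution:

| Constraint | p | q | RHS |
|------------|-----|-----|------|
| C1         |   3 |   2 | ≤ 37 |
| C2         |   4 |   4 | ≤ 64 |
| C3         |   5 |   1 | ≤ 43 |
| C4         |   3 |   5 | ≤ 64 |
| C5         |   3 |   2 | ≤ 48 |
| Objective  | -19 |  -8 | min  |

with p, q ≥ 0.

At p = 7, q = 8, compute slack b - a·x for each constraint:
  C1: 37 − 37 = 0  (binding)
  C2: 64 − 60 = 4  (slack)
  C3: 43 − 43 = 0  (binding)
  C4: 64 − 61 = 3  (slack)
  C5: 48 − 37 = 11  (slack)

Optimal: p = 7, q = 8
Binding: C1, C3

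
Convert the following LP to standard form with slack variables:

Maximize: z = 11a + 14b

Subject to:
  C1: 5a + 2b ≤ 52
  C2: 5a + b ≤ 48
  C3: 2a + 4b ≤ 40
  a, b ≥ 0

max z = 11a + 14b

s.t.
  5a + 2b + s1 = 52
  5a + b + s2 = 48
  2a + 4b + s3 = 40
  a, b, s1, s2, s3 ≥ 0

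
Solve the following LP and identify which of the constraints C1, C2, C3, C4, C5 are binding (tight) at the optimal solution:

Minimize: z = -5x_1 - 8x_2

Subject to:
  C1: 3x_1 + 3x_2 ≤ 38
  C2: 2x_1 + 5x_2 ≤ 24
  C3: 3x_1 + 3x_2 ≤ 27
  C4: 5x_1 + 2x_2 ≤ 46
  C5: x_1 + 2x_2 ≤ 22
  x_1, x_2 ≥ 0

At x_1 = 7, x_2 = 2, compute slack b - a·x for each constraint:
  C1: 38 − 27 = 11  (slack)
  C2: 24 − 24 = 0  (binding)
  C3: 27 − 27 = 0  (binding)
  C4: 46 − 39 = 7  (slack)
  C5: 22 − 11 = 11  (slack)

Optimal: x_1 = 7, x_2 = 2
Binding: C2, C3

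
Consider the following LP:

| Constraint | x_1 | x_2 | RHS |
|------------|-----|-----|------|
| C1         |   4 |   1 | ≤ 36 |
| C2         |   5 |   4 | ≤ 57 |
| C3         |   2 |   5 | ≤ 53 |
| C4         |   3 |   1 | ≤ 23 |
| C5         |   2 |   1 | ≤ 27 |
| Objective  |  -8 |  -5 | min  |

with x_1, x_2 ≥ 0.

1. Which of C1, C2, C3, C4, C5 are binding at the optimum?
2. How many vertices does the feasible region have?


1. C2, C4
2. 5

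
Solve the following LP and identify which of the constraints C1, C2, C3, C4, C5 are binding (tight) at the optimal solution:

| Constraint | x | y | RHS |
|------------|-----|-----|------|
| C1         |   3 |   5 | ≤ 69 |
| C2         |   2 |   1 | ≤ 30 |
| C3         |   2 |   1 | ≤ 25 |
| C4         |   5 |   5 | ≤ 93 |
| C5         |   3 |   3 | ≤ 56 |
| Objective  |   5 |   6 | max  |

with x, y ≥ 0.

At x = 8, y = 9, compute slack b - a·x for each constraint:
  C1: 69 − 69 = 0  (binding)
  C2: 30 − 25 = 5  (slack)
  C3: 25 − 25 = 0  (binding)
  C4: 93 − 85 = 8  (slack)
  C5: 56 − 51 = 5  (slack)

Optimal: x = 8, y = 9
Binding: C1, C3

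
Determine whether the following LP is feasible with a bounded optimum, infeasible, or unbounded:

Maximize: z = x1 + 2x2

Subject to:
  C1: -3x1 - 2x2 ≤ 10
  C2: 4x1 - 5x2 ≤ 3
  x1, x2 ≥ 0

Unbounded (objective can increase without bound)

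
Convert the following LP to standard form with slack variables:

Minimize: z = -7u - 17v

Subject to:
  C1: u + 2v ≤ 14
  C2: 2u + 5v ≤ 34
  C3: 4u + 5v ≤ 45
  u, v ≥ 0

min z = -7u - 17v

s.t.
  u + 2v + s1 = 14
  2u + 5v + s2 = 34
  4u + 5v + s3 = 45
  u, v, s1, s2, s3 ≥ 0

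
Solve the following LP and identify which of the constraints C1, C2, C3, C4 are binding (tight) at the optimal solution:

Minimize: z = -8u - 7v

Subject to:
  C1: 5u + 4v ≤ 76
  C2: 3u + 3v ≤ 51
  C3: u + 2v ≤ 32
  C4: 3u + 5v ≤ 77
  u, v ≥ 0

At u = 8, v = 9, compute slack b - a·x for each constraint:
  C1: 76 − 76 = 0  (binding)
  C2: 51 − 51 = 0  (binding)
  C3: 32 − 26 = 6  (slack)
  C4: 77 − 69 = 8  (slack)

Optimal: u = 8, v = 9
Binding: C1, C2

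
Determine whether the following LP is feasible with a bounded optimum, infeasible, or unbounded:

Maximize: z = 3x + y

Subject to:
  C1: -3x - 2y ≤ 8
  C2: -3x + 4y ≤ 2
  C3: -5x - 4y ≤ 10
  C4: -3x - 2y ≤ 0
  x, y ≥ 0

Unbounded (objective can increase without bound)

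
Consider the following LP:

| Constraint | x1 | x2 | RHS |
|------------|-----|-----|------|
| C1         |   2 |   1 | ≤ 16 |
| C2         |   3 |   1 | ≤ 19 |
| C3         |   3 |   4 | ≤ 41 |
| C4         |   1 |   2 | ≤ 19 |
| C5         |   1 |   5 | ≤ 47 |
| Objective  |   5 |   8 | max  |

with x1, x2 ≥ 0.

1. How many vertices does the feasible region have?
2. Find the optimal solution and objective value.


1. 6
2. x1 = 3, x2 = 8, z = 79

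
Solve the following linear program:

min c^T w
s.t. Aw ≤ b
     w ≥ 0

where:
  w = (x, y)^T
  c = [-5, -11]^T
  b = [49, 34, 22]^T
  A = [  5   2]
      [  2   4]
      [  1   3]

Evaluate the objective at each vertex of the feasible region:
  z(0, 0) = 0
  z(9.8, 0) = -49
  z(8, 4.5) = -89.5
  z(7, 5) = -90  ←
  z(0, 7.333) = -80.67
The minimum is at x = 7, y = 5.

x = 7, y = 5, z = -90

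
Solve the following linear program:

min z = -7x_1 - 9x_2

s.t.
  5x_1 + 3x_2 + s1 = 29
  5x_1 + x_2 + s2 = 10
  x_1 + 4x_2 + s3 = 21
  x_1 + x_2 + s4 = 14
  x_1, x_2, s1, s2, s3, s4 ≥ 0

Evaluate the objective at each vertex of the feasible region:
  z(0, 0) = 0
  z(2, 0) = -14
  z(1, 5) = -52  ←
  z(0, 5.25) = -47.25
The minimum is at x_1 = 1, x_2 = 5.

x_1 = 1, x_2 = 5, z = -52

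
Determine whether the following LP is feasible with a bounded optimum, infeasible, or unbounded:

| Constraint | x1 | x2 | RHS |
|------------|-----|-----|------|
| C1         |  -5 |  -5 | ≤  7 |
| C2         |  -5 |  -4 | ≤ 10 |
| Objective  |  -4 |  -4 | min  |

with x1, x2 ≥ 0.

Unbounded (objective can decrease without bound)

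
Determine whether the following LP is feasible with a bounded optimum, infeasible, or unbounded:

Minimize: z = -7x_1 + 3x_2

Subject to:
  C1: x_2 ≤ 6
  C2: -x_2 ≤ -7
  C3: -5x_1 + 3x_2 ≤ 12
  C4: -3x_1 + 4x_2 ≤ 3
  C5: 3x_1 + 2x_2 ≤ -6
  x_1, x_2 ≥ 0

Infeasible (no feasible solution exists)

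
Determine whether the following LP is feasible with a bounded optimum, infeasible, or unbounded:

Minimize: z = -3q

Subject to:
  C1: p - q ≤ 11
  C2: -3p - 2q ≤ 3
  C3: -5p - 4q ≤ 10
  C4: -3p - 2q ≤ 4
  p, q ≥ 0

Unbounded (objective can decrease without bound)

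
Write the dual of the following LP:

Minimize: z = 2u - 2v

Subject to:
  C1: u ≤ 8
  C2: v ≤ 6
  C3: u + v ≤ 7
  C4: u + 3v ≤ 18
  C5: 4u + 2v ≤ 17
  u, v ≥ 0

Primal min cᵀx s.t. Ax ≤ b, x ≥ 0  →  Dual max −bᵀy s.t. Aᵀy ≥ −c, y ≥ 0.

Maximize: z = -8y1 - 6y2 - 7y3 - 18y4 - 17y5

Subject to:
  y1 + y3 + y4 + 4y5 ≥ -2
  y2 + y3 + 3y4 + 2y5 ≥ 2
  y1, y2, y3, y4, y5 ≥ 0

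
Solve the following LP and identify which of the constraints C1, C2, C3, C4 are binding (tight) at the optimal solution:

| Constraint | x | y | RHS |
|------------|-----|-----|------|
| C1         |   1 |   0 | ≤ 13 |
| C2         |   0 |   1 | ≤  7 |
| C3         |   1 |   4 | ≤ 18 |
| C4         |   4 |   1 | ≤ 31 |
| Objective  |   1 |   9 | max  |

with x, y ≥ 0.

At x = 0, y = 4.5, compute slack b - a·x for each constraint:
  C1: 13 − 0 = 13  (slack)
  C2: 7 − 4.5 = 2.5  (slack)
  C3: 18 − 18 = 0  (binding)
  C4: 31 − 4.5 = 26.5  (slack)

Optimal: x = 0, y = 4.5
Binding: C3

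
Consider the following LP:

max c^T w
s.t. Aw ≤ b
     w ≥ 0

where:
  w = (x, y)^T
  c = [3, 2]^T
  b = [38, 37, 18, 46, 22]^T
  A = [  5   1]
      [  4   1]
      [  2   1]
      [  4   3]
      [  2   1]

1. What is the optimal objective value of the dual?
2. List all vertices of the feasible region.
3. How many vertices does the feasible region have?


1. 32
2. (0, 0), (7.6, 0), (6.667, 4.667), (4, 10), (0, 15.33)
3. 5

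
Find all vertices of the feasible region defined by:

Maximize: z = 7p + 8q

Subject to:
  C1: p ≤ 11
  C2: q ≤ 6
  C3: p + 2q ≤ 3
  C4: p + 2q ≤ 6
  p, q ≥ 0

(0, 0), (3, 0), (0, 1.5)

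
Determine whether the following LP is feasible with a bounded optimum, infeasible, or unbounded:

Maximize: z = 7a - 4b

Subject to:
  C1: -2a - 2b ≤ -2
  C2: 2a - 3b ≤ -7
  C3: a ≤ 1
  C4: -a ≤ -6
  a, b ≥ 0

Infeasible (no feasible solution exists)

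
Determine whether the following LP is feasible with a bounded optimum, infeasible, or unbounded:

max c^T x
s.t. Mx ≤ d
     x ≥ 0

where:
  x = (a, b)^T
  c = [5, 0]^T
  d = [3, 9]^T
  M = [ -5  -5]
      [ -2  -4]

Unbounded (objective can increase without bound)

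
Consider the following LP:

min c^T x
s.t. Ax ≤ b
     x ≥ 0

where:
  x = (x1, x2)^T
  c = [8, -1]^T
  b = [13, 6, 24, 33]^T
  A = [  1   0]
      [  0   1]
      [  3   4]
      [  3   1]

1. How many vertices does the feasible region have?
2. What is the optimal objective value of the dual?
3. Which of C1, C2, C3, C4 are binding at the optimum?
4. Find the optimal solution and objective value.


1. 3
2. -6
3. C2, C3
4. x1 = 0, x2 = 6, z = -6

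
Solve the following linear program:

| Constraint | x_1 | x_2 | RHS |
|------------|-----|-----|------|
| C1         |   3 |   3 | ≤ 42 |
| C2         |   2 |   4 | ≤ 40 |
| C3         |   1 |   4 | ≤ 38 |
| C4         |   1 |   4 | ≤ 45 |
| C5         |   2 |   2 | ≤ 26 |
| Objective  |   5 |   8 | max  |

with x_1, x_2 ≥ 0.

Evaluate the objective at each vertex of the feasible region:
  z(0, 0) = 0
  z(13, 0) = 65
  z(6, 7) = 86  ←
  z(2, 9) = 82
  z(0, 9.5) = 76
The maximum is at x_1 = 6, x_2 = 7.

x_1 = 6, x_2 = 7, z = 86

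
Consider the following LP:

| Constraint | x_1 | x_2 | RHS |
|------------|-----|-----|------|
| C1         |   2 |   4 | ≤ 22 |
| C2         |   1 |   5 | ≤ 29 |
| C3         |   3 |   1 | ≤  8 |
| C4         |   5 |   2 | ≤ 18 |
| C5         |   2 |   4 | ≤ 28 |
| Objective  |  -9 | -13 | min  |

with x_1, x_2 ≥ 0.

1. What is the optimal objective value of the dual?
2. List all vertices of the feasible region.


1. -74
2. (0, 0), (2.667, 0), (1, 5), (0, 5.5)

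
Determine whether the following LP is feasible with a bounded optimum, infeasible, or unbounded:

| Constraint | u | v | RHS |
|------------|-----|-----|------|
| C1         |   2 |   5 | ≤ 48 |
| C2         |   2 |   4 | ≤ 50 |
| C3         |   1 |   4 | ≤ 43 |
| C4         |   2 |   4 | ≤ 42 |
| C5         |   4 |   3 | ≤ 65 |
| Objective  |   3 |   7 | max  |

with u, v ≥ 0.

Feasible with a bounded optimal solution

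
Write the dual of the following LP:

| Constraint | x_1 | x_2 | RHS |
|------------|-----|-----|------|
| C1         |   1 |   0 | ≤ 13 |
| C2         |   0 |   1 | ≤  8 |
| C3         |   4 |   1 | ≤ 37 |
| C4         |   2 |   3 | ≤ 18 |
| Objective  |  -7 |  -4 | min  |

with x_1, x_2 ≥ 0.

Primal min cᵀx s.t. Ax ≤ b, x ≥ 0  →  Dual max −bᵀy s.t. Aᵀy ≥ −c, y ≥ 0.

Maximize: z = -13y1 - 8y2 - 37y3 - 18y4

Subject to:
  y1 + 4y3 + 2y4 ≥ 7
  y2 + y3 + 3y4 ≥ 4
  y1, y2, y3, y4 ≥ 0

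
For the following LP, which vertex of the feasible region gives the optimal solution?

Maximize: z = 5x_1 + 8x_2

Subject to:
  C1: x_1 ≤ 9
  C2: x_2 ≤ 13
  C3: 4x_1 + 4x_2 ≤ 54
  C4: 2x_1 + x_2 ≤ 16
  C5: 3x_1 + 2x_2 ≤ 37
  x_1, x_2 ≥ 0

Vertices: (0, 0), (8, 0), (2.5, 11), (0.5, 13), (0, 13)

Evaluate the objective at each vertex of the feasible region:
  z(0, 0) = 0
  z(8, 0) = 40
  z(2.5, 11) = 100.5
  z(0.5, 13) = 106.5  ←
  z(0, 13) = 104
The maximum is at x_1 = 0.5, x_2 = 13.

(0.5, 13)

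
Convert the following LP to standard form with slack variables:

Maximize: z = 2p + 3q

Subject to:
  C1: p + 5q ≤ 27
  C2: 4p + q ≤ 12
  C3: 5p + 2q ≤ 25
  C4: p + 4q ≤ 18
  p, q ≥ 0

max z = 2p + 3q

s.t.
  p + 5q + s1 = 27
  4p + q + s2 = 12
  5p + 2q + s3 = 25
  p + 4q + s4 = 18
  p, q, s1, s2, s3, s4 ≥ 0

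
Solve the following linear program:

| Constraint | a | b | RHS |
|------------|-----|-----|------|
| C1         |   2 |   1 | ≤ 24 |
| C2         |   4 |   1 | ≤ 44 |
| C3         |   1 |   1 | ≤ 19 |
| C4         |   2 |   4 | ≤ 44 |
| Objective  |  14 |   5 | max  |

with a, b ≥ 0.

Evaluate the objective at each vertex of the feasible region:
  z(0, 0) = 0
  z(11, 0) = 154
  z(10, 4) = 160  ←
  z(8.667, 6.667) = 154.7
  z(0, 11) = 55
The maximum is at a = 10, b = 4.

a = 10, b = 4, z = 160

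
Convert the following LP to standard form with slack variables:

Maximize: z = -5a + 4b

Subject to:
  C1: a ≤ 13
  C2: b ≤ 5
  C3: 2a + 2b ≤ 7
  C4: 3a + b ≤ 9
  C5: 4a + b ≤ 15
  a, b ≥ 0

max z = -5a + 4b

s.t.
  a + s1 = 13
  b + s2 = 5
  2a + 2b + s3 = 7
  3a + b + s4 = 9
  4a + b + s5 = 15
  a, b, s1, s2, s3, s4, s5 ≥ 0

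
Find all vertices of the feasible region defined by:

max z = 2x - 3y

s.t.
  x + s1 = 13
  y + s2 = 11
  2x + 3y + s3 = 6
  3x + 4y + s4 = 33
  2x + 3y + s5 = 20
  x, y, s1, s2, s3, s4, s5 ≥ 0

(0, 0), (3, 0), (0, 2)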